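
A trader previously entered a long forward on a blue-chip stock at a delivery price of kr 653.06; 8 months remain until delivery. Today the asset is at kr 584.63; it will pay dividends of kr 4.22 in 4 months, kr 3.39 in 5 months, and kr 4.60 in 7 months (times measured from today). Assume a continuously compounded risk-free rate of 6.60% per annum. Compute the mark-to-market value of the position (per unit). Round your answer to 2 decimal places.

PV(remaining dividends) I = 4.22·e^(−0.0660·4/12) + 3.39·e^(−0.0660·5/12) + 4.60·e^(−0.0660·7/12) = 11.8525
Current forward F = (S − I)·e^(rT) = (584.63 − 11.8525)·e^(0.0660·8/12) = 572.7775 × 1.044982 = 598.5422
Value (long) = (F − K)·e^(−rT) = (598.5422 − 653.06) × 0.956954 = -52.1710
Value = -kr 52.17

-kr 52.17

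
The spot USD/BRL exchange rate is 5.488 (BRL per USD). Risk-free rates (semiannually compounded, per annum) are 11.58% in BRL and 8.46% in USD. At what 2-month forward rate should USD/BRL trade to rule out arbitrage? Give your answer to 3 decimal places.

By covered interest parity, F = S · (1+r_BRL/2)^(2T) / (1+r_USD/2)^(2T)
= 5.488 × 1.018939 / 1.013906 = 5.488 × 1.004964
F = 5.515 BRL per USD

5.515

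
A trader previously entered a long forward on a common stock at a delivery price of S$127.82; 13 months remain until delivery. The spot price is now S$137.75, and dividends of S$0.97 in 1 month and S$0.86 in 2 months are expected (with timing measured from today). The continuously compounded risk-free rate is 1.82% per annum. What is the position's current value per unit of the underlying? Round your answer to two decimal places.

S$10.60

PV(remaining dividends) I = 0.97·e^(−0.0182·1/12) + 0.86·e^(−0.0182·2/12) = 1.8259
Current forward F = (S − I)·e^(rT) = (137.75 − 1.8259)·e^(0.0182·13/12) = 135.9241 × 1.019912 = 138.6306
Value (long) = (F − K)·e^(−rT) = (138.6306 − 127.82) × 0.980476 = 10.5995
Value = S$10.60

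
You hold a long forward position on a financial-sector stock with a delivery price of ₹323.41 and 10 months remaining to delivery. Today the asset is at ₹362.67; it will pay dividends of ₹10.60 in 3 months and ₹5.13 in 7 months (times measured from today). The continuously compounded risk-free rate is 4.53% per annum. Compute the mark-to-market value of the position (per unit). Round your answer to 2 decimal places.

PV(remaining dividends) I = 10.60·e^(−0.0453·3/12) + 5.13·e^(−0.0453·7/12) = 15.4768
Current forward F = (S − I)·e^(rT) = (362.67 − 15.4768)·e^(0.0453·10/12) = 347.1932 × 1.038472 = 360.5504
Value (long) = (F − K)·e^(−rT) = (360.5504 − 323.41) × 0.962954 = 35.7645
Value = ₹35.76

₹35.76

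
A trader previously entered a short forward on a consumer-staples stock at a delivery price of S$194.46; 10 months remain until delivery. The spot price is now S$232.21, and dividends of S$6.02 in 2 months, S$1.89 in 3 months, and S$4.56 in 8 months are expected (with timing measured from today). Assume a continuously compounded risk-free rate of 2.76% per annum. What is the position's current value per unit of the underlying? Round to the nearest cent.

PV(remaining dividends) I = 6.02·e^(−0.0276·2/12) + 1.89·e^(−0.0276·3/12) + 4.56·e^(−0.0276·8/12) = 12.3462
Current forward F = (S − I)·e^(rT) = (232.21 − 12.3462)·e^(0.0276·10/12) = 219.8638 × 1.023267 = 224.9794
Value (long) = (F − K)·e^(−rT) = (224.9794 − 194.46) × 0.977262 = 29.8254
Short position value = −(long value) = -S$29.83

-S$29.83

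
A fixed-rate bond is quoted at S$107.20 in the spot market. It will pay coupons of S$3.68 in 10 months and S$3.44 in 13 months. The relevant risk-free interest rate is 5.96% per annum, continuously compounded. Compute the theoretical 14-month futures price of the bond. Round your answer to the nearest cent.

S$107.71

PV(coupons) I = 3.68·e^(−0.0596·10/12) + 3.44·e^(−0.0596·13/12)
I = 3.5017 + 3.2249 = 6.7266
F = (S − I)·e^(rT) = (107.20 − 6.7266) · e^(0.0596·14/12)
= 100.4734 · e^0.069533 = 100.4734 × 1.072007 = S$107.71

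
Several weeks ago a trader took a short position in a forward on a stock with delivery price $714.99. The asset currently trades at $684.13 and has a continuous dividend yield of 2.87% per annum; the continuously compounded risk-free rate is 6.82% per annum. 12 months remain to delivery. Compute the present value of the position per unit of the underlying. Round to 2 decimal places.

Current fair forward for the remaining 12 months: F = S·e^((r − q)·T), (r − q) = 0.0682 − 0.0287 = 0.0395
F = 684.13 · e^(0.0395 × 12/12) = 684.13 × 1.040290 = 711.6936
Value of long forward = (F − K)·e^(−rT) = (711.6936 − 714.99) · e^(−0.0682·12/12)
= -3.2964 × 0.934074 = -3.08
Short position value = −(long value) = $3.08

$3.08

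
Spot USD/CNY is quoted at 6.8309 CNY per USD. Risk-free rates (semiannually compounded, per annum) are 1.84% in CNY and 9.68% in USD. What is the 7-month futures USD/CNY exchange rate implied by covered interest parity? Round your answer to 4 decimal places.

By covered interest parity, F = S · (1+r_CNY/2)^(2T) / (1+r_USD/2)^(2T)
= 6.8309 × 1.010742 / 1.056691 = 6.8309 × 0.956516
F = 6.5339 CNY per USD

6.5339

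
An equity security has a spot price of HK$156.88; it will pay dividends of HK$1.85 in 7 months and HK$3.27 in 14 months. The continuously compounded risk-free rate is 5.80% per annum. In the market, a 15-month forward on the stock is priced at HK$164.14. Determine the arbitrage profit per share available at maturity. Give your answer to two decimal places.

HK$0.67 per share

PV(dividends) I = 1.85·e^(−0.0580·7/12) + 3.27·e^(−0.0580·14/12) = 4.8445
Fair forward F* = (S − I)·e^(rT) = (156.88 − 4.8445)·e^0.072500 = 152.0355 × 1.075193 = 163.4675
Market HK$164.14 > fair 163.4675: forward overpriced → cash-and-carry (borrow at r, buy the stock and collect the dividends, short the forward).
Profit at T = |F_mkt − F*| = |164.14 − 163.4675| = HK$0.67 per share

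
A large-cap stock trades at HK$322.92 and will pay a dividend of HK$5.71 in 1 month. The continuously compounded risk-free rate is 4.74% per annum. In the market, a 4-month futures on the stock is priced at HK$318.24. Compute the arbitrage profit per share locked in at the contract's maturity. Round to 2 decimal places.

PV(dividends) I = 5.71·e^(−0.0474·1/12) = 5.6875
Fair futures F* = (S − I)·e^(rT) = (322.92 − 5.6875)·e^0.015800 = 317.2325 × 1.015925 = 322.2844
Market HK$318.24 < fair 322.2844: forward underpriced → reverse cash-and-carry (short the stock, invest proceeds at r, pay the dividends, go long the forward).
Profit at T = |F_mkt − F*| = |318.24 − 322.2844| = HK$4.04 per share

HK$4.04 per share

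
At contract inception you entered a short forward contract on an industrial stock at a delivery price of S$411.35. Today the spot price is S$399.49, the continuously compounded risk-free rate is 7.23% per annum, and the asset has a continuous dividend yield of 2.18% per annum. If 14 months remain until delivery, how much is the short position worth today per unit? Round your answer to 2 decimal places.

-S$11.38

Current fair forward for the remaining 14 months: F = S·e^((r − q)·T), (r − q) = 0.0723 − 0.0218 = 0.0505
F = 399.49 · e^(0.0505 × 14/12) = 399.49 × 1.060687 = 423.7338
Value of long forward = (F − K)·e^(−rT) = (423.7338 − 411.35) · e^(−0.0723·14/12)
= 12.3838 × 0.919110 = 11.38
Short position value = −(long value) = -S$11.38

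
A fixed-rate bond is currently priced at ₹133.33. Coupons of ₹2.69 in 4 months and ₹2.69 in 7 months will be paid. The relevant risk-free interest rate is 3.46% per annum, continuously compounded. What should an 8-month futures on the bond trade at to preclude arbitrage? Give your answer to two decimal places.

₹131.02

PV(coupons) I = 2.69·e^(−0.0346·4/12) + 2.69·e^(−0.0346·7/12)
I = 2.6592 + 2.6363 = 5.2955
F = (S − I)·e^(rT) = (133.33 − 5.2955) · e^(0.0346·8/12)
= 128.0345 · e^0.023067 = 128.0345 × 1.023335 = ₹131.02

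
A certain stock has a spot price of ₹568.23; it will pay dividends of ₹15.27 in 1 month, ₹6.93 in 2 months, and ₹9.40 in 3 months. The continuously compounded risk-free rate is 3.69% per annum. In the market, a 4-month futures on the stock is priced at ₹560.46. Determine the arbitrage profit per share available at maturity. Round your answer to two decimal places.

PV(dividends) I = 15.27·e^(−0.0369·1/12) + 6.93·e^(−0.0369·2/12) + 9.40·e^(−0.0369·3/12) = 31.4243
Fair futures F* = (S − I)·e^(rT) = (568.23 − 31.4243)·e^0.012300 = 536.8057 × 1.012376 = 543.4492
Market ₹560.46 > fair 543.4492: forward overpriced → cash-and-carry (borrow at r, buy the stock and collect the dividends, short the forward).
Profit at T = |F_mkt − F*| = |560.46 − 543.4492| = ₹17.01 per share

₹17.01 per share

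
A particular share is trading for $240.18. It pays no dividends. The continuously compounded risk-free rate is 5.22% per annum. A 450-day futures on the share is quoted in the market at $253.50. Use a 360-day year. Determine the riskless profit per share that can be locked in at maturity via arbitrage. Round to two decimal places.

Fair futures: F* = S·e^(carry·T), with carry = r = 0.0522
F* = 240.18 · e^(0.0522 × 450/360) = 240.18 · e^0.065250 = 240.18 × 1.067426 = $256.3744
Market $253.50 < fair $256.3744: forward underpriced → reverse cash-and-carry (short spot, go long the forward).
At maturity, profit = |F_mkt − F*| = |253.50 − 256.3744| = $2.87 per share

$2.87 per share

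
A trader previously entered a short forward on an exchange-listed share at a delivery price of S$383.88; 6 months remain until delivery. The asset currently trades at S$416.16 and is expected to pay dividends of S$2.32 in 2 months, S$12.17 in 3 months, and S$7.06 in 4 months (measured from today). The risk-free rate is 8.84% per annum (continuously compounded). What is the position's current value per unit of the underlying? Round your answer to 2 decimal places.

-S$27.83

PV(remaining dividends) I = 2.32·e^(−0.0884·2/12) + 12.17·e^(−0.0884·3/12) + 7.06·e^(−0.0884·4/12) = 21.0451
Current forward F = (S − I)·e^(rT) = (416.16 − 21.0451)·e^(0.0884·6/12) = 395.1149 × 1.045191 = 412.9705
Value (long) = (F − K)·e^(−rT) = (412.9705 − 383.88) × 0.956763 = 27.8327
Short position value = −(long value) = -S$27.83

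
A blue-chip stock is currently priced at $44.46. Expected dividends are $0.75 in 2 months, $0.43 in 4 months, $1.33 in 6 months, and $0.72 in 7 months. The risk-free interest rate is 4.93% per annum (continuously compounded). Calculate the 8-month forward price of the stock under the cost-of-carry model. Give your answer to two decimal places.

$42.68

PV(dividends) I = 0.75·e^(−0.0493·2/12) + 0.43·e^(−0.0493·4/12) + 1.33·e^(−0.0493·6/12) + 0.72·e^(−0.0493·7/12)
I = 0.7439 + 0.4230 + 1.2976 + 0.6996 = 3.1641
F = (S − I)·e^(rT) = (44.46 − 3.1641) · e^(0.0493·8/12)
= 41.2959 · e^0.032867 = 41.2959 × 1.033413 = $42.68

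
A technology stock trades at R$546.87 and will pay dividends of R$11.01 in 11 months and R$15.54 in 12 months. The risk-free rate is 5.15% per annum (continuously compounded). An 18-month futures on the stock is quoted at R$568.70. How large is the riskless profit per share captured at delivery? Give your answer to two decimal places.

R$5.20 per share

PV(dividends) I = 11.01·e^(−0.0515·11/12) + 15.54·e^(−0.0515·12/12) = 25.2623
Fair futures F* = (S − I)·e^(rT) = (546.87 − 25.2623)·e^0.077250 = 521.6077 × 1.080312 = 563.4991
Market R$568.70 > fair 563.4991: forward overpriced → cash-and-carry (borrow at r, buy the stock and collect the dividends, short the forward).
Profit at T = |F_mkt − F*| = |568.70 − 563.4991| = R$5.20 per share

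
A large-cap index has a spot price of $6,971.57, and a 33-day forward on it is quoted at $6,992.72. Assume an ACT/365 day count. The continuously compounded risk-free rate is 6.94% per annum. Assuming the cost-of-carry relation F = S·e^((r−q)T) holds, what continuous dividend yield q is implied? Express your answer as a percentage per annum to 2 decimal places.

3.59%

From F = S·e^((r−q)T): (r − q) = ln(F/S)/T
ln(6992.72/6971.57) = ln(1.003034) = 0.003029
(r − q) = 0.003029 / (33/365) = 0.033503
q = r − ln(F/S)/T = 0.0694 − 0.033503 = 0.035897
q = 3.59%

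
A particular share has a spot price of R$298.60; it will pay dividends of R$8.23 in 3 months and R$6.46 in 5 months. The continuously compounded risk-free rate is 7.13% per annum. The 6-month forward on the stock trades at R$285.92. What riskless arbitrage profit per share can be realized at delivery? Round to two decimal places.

PV(dividends) I = 8.23·e^(−0.0713·3/12) + 6.46·e^(−0.0713·5/12) = 14.3555
Fair forward F* = (S − I)·e^(rT) = (298.60 − 14.3555)·e^0.035650 = 284.2445 × 1.036293 = 294.5606
Market R$285.92 < fair 294.5606: forward underpriced → reverse cash-and-carry (short the stock, invest proceeds at r, pay the dividends, go long the forward).
Profit at T = |F_mkt − F*| = |285.92 − 294.5606| = R$8.64 per share

R$8.64 per share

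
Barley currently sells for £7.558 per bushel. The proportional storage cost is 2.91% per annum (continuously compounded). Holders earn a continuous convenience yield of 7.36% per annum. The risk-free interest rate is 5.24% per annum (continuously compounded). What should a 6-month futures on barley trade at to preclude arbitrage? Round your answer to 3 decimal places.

Net carry = r + u − y = 0.0524 + 0.0291 − 0.0736 = 0.0079
F = S·e^((r+u−y)T) = 7.558 · e^(0.0079 × 6/12) = 7.558 · e^0.003950
= 7.558 × 1.003958 = £7.588 per bushel

£7.588 per bushel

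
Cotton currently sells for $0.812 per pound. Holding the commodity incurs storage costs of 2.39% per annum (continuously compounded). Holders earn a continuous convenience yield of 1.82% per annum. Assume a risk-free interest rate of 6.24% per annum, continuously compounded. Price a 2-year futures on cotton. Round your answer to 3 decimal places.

Net carry = r + u − y = 0.0624 + 0.0239 − 0.0182 = 0.0681
F = S·e^((r+u−y)T) = 0.812 · e^(0.0681 × 2) = 0.812 · e^0.136200
= 0.812 × 1.145911 = $0.930 per pound

$0.930 per pound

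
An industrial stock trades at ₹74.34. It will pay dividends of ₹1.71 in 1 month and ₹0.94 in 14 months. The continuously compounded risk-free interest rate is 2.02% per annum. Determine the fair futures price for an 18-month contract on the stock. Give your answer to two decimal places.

PV(dividends) I = 1.71·e^(−0.0202·1/12) + 0.94·e^(−0.0202·14/12)
I = 1.7071 + 0.9181 = 2.6252
F = (S − I)·e^(rT) = (74.34 − 2.6252) · e^(0.0202·18/12)
= 71.7148 · e^0.030300 = 71.7148 × 1.030764 = ₹73.92

₹73.92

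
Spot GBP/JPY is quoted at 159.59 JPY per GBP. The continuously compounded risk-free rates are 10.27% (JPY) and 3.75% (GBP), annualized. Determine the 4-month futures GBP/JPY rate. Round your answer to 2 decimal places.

F = S·e^((r_JPY − r_GBP)T) = 159.59 · e^((0.1027 − 0.0375) × 4/12)
= 159.59 · e^0.021733 = 159.59 × 1.021971
F = 163.10 JPY per GBP

163.10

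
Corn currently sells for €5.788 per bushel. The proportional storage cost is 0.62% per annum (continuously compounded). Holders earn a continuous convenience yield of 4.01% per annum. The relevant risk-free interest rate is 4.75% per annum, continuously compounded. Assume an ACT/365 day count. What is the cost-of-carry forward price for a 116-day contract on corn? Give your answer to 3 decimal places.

Net carry = r + u − y = 0.0475 + 0.0062 − 0.0401 = 0.0136
F = S·e^((r+u−y)T) = 5.788 · e^(0.0136 × 116/365) = 5.788 · e^0.004322
= 5.788 × 1.004331 = €5.813 per bushel

€5.813 per bushel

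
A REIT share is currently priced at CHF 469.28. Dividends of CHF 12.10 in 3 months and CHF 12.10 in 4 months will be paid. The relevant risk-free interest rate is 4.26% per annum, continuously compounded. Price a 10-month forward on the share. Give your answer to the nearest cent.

PV(dividends) I = 12.10·e^(−0.0426·3/12) + 12.10·e^(−0.0426·4/12)
I = 11.9718 + 11.9294 = 23.9012
F = (S − I)·e^(rT) = (469.28 − 23.9012) · e^(0.0426·10/12)
= 445.3788 · e^0.035500 = 445.3788 × 1.036138 = CHF 461.47

CHF 461.47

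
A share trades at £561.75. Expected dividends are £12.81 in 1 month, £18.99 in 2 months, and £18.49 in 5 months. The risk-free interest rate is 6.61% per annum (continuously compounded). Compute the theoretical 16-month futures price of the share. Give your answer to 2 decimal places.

£559.44

PV(dividends) I = 12.81·e^(−0.0661·1/12) + 18.99·e^(−0.0661·2/12) + 18.49·e^(−0.0661·5/12)
I = 12.7396 + 18.7819 + 17.9877 = 49.5092
F = (S − I)·e^(rT) = (561.75 − 49.5092) · e^(0.0661·16/12)
= 512.2408 · e^0.088133 = 512.2408 × 1.092133 = £559.44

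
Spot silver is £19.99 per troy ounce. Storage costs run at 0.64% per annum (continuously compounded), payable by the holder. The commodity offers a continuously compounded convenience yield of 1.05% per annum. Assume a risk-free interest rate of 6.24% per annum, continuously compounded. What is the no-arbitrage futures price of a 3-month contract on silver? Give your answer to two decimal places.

Net carry = r + u − y = 0.0624 + 0.0064 − 0.0105 = 0.0583
F = S·e^((r+u−y)T) = 19.99 · e^(0.0583 × 3/12) = 19.99 · e^0.014575
= 19.99 × 1.014682 = £20.28 per troy ounce

£20.28 per troy ounce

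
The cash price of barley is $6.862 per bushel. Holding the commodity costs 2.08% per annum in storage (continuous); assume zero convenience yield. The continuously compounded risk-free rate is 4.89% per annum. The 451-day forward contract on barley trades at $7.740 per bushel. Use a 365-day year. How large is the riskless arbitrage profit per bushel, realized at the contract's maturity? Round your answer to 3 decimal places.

Fair forward: F* = S·e^(carry·T), with carry = (r + u) = 0.0489 + 0.0208 = 0.0697
F* = 6.862 · e^(0.0697 × 451/365) = 6.862 · e^0.086122 = 6.862 × 1.089939 = $7.4792
Market $7.740 > fair $7.4792: forward overpriced → cash-and-carry (buy spot, short the forward).
At maturity, profit = |F_mkt − F*| = |7.740 − 7.4792| = $0.261 per bushel

$0.261 per bushel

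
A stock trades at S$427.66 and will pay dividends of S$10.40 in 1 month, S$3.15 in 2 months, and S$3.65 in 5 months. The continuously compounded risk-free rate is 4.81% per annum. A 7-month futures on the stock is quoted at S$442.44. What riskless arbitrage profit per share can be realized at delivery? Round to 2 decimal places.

PV(dividends) I = 10.40·e^(−0.0481·1/12) + 3.15·e^(−0.0481·2/12) + 3.65·e^(−0.0481·5/12) = 17.0608
Fair futures F* = (S − I)·e^(rT) = (427.66 − 17.0608)·e^0.028058 = 410.5992 × 1.028455 = 422.2828
Market S$442.44 > fair 422.2828: forward overpriced → cash-and-carry (borrow at r, buy the stock and collect the dividends, short the forward).
Profit at T = |F_mkt − F*| = |442.44 − 422.2828| = S$20.16 per share

S$20.16 per share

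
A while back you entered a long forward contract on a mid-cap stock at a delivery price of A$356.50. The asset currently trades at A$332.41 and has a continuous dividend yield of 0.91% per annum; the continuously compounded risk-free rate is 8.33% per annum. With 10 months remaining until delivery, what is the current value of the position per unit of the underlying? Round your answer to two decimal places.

Current fair forward for the remaining 10 months: F = S·e^((r − q)·T), (r − q) = 0.0833 − 0.0091 = 0.0742
F = 332.41 · e^(0.0742 × 10/12) = 332.41 × 1.063785 = 353.6128
Value of long forward = (F − K)·e^(−rT) = (353.6128 − 356.50) · e^(−0.0833·10/12)
= -2.8872 × 0.932938 = -2.69

-A$2.69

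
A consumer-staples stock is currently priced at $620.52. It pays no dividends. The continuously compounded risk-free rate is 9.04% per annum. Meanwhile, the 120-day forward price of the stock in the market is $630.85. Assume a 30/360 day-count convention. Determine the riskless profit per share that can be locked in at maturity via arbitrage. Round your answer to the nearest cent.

$8.65 per share

Fair forward: F* = S·e^(carry·T), with carry = r = 0.0904
F* = 620.52 · e^(0.0904 × 120/360) = 620.52 · e^0.030133 = 620.52 × 1.030592 = $639.5029
Market $630.85 < fair $639.5029: forward underpriced → reverse cash-and-carry (short spot, go long the forward).
At maturity, profit = |F_mkt − F*| = |630.85 − 639.5029| = $8.65 per share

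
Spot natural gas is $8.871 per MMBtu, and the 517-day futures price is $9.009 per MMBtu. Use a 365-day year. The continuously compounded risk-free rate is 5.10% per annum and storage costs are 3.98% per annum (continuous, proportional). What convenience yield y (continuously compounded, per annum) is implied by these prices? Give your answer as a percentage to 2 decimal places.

F = S·e^((r+u−y)T) ⇒ (r+u−y) = ln(F/S)/T
ln(9.009/8.871) = 0.015437; /T ⇒ 0.010898
y = r + u − ln(F/S)/T = 0.0510 + 0.0398 − 0.010898 = 0.079902
y = 7.99%

7.99%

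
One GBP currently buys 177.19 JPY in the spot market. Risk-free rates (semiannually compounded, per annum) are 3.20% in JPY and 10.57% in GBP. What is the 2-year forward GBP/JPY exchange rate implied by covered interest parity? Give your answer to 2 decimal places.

By covered interest parity, F = S · (1+r_JPY/2)^(2T) / (1+r_GBP/2)^(2T)
= 177.19 × 1.065552 / 1.228757 = 177.19 × 0.867179
F = 153.66 JPY per GBP

153.66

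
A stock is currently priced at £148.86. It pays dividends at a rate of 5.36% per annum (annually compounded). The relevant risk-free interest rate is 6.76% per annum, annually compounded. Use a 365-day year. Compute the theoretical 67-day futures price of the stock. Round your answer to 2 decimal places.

F = S · (1+r)^T / (1+q)^T
= 148.86 × 1.012080 / 1.009630 = 148.86 × 1.002427
F = £149.22

£149.22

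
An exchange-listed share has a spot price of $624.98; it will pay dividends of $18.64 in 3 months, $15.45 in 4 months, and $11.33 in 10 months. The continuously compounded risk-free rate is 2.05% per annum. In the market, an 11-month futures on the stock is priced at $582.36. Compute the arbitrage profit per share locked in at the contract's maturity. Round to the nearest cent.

$8.59 per share

PV(dividends) I = 18.64·e^(−0.0205·3/12) + 15.45·e^(−0.0205·4/12) + 11.33·e^(−0.0205·10/12) = 45.0276
Fair futures F* = (S − I)·e^(rT) = (624.98 − 45.0276)·e^0.018792 = 579.9524 × 1.018970 = 590.9541
Market $582.36 < fair 590.9541: forward underpriced → reverse cash-and-carry (short the stock, invest proceeds at r, pay the dividends, go long the forward).
Profit at T = |F_mkt − F*| = |582.36 − 590.9541| = $8.59 per share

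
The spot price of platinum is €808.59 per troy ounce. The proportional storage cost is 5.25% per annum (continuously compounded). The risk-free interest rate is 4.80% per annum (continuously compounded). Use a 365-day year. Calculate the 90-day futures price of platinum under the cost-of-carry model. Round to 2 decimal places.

Net carry = r + u − y = 0.0480 + 0.0525 − 0.0000 = 0.1005
F = S·e^((r+u−y)T) = 808.59 · e^(0.1005 × 90/365) = 808.59 · e^0.024781
= 808.59 × 1.025091 = €828.88 per troy ounce

€828.88 per troy ounce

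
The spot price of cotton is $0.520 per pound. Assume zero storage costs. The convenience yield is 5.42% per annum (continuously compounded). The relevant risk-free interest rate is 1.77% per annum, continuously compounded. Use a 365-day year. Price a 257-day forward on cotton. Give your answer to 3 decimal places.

Net carry = r + u − y = 0.0177 + 0.0000 − 0.0542 = -0.0365
F = S·e^((r+u−y)T) = 0.520 · e^(-0.0365 × 257/365) = 0.520 · e^-0.025700
= 0.520 × 0.974627 = $0.507 per pound

$0.507 per pound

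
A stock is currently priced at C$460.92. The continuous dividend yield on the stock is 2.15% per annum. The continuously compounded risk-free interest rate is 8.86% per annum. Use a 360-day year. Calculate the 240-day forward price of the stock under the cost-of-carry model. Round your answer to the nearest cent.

C$482.01

F = S·e^((r − q)T) = 460.92 · e^((0.0886 − 0.0215) × 240/360)
= 460.92 · e^0.044733 = 460.92 × 1.045749
F = C$482.01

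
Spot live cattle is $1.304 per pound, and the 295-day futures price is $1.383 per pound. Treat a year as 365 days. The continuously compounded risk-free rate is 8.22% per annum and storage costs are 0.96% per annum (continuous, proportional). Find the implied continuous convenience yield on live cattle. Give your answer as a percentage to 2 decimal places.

F = S·e^((r+u−y)T) ⇒ (r+u−y) = ln(F/S)/T
ln(1.383/1.304) = 0.058819; /T ⇒ 0.072776
y = r + u − ln(F/S)/T = 0.0822 + 0.0096 − 0.072776 = 0.019024
y = 1.90%

1.90%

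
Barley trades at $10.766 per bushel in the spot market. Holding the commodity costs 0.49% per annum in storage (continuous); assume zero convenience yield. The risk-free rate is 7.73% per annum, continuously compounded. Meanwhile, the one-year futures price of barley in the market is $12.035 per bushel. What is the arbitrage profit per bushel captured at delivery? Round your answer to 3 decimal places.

Fair futures: F* = S·e^(carry·T), with carry = (r + u) = 0.0773 + 0.0049 = 0.0822
F* = 10.766 · e^(0.0822 × 12/12) = 10.766 · e^0.082200 = 10.766 × 1.085673 = $11.6884
Market $12.035 > fair $11.6884: forward overpriced → cash-and-carry (buy spot, short the forward).
At maturity, profit = |F_mkt − F*| = |12.035 − 11.6884| = $0.347 per bushel

$0.347 per bushel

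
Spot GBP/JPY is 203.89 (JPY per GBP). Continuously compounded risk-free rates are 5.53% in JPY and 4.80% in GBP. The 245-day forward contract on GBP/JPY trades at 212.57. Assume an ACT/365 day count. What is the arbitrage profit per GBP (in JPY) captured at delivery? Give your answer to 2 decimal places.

Fair forward: F* = S·e^(carry·T), with carry = (r_JPY − r_GBP) = 0.0553 − 0.0480 = 0.0073
F* = 203.89 · e^(0.0073 × 245/365) = 203.89 · e^0.004900 = 203.89 × 1.004912 = 204.8915
Market 212.57 > fair 204.8915: forward overpriced → cash-and-carry (buy spot, short the forward).
At maturity, profit = |F_mkt − F*| = |212.57 − 204.8915| = 7.68 per GBP (in JPY)

7.68 per GBP (in JPY)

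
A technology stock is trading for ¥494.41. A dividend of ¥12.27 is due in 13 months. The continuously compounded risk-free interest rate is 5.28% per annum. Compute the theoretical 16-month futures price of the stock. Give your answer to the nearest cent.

PV(dividends) I = 12.27·e^(−0.0528·13/12)
I = 11.5879
F = (S − I)·e^(rT) = (494.41 − 11.5879) · e^(0.0528·16/12)
= 482.8221 · e^0.070400 = 482.8221 × 1.072937 = ¥518.04

¥518.04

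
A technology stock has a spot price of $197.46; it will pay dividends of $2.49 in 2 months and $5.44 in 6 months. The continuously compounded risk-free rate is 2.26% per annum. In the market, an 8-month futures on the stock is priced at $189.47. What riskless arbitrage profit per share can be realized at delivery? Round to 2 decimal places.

PV(dividends) I = 2.49·e^(−0.0226·2/12) + 5.44·e^(−0.0226·6/12) = 7.8595
Fair futures F* = (S − I)·e^(rT) = (197.46 − 7.8595)·e^0.015067 = 189.6005 × 1.015181 = 192.4788
Market $189.47 < fair 192.4788: forward underpriced → reverse cash-and-carry (short the stock, invest proceeds at r, pay the dividends, go long the forward).
Profit at T = |F_mkt − F*| = |189.47 − 192.4788| = $3.01 per share

$3.01 per share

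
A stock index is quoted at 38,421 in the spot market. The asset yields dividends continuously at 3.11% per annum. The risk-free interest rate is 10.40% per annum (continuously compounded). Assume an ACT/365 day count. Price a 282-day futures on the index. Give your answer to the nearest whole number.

F = S·e^((r − q)T) = 38421 · e^((0.1040 − 0.0311) × 282/365)
= 38421 · e^0.056323 = 38421 × 1.057939
F = 40,647

40,647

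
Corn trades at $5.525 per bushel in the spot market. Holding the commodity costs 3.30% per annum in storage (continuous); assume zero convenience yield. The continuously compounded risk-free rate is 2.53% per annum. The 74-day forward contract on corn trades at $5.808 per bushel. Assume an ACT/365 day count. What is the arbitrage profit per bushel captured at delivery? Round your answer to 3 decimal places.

Fair forward: F* = S·e^(carry·T), with carry = (r + u) = 0.0253 + 0.0330 = 0.0583
F* = 5.525 · e^(0.0583 × 74/365) = 5.525 · e^0.011820 = 5.525 × 1.011890 = $5.5907
Market $5.808 > fair $5.5907: forward overpriced → cash-and-carry (buy spot, short the forward).
At maturity, profit = |F_mkt − F*| = |5.808 − 5.5907| = $0.217 per bushel

$0.217 per bushel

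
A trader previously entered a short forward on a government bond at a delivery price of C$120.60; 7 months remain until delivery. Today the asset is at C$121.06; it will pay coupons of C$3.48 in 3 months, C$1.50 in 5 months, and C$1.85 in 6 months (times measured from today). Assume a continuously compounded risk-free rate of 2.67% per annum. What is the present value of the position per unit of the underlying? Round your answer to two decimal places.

C$4.44

PV(remaining coupons) I = 3.48·e^(−0.0267·3/12) + 1.50·e^(−0.0267·5/12) + 1.85·e^(−0.0267·6/12) = 6.7657
Current forward F = (S − I)·e^(rT) = (121.06 − 6.7657)·e^(0.0267·7/12) = 114.2943 × 1.015697 = 116.0884
Value (long) = (F − K)·e^(−rT) = (116.0884 − 120.60) × 0.984546 = -4.4419
Short position value = −(long value) = C$4.44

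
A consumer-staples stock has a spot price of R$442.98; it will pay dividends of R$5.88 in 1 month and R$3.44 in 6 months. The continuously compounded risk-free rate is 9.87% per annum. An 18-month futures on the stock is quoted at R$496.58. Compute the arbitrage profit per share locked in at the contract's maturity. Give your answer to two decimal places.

R$6.53 per share

PV(dividends) I = 5.88·e^(−0.0987·1/12) + 3.44·e^(−0.0987·6/12) = 9.1062
Fair futures F* = (S − I)·e^(rT) = (442.98 − 9.1062)·e^0.148050 = 433.8738 × 1.159571 = 503.1075
Market R$496.58 < fair 503.1075: forward underpriced → reverse cash-and-carry (short the stock, invest proceeds at r, pay the dividends, go long the forward).
Profit at T = |F_mkt − F*| = |496.58 − 503.1075| = R$6.53 per share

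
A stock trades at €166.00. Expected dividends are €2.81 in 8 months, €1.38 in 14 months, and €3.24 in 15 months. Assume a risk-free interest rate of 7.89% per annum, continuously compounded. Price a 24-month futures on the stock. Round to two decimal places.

PV(dividends) I = 2.81·e^(−0.0789·8/12) + 1.38·e^(−0.0789·14/12) + 3.24·e^(−0.0789·15/12)
I = 2.6660 + 1.2586 + 2.9357 = 6.8603
F = (S − I)·e^(rT) = (166.00 − 6.8603) · e^(0.0789·24/12)
= 159.1397 · e^0.157800 = 159.1397 × 1.170932 = €186.34

€186.34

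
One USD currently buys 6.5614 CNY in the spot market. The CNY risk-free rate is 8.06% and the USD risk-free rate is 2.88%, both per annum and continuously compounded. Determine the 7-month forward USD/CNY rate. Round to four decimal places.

F = S·e^((r_CNY − r_USD)T) = 6.5614 · e^((0.0806 − 0.0288) × 7/12)
= 6.5614 · e^0.030217 = 6.5614 × 1.030678
F = 6.7627 CNY per USD

6.7627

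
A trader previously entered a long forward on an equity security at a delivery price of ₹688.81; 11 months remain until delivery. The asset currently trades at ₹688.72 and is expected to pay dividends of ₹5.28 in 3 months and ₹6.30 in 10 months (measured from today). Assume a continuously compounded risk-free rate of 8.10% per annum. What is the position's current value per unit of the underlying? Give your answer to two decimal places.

₹38.14

PV(remaining dividends) I = 5.28·e^(−0.0810·3/12) + 6.30·e^(−0.0810·10/12) = 11.0629
Current forward F = (S − I)·e^(rT) = (688.72 − 11.0629)·e^(0.0810·11/12) = 677.6571 × 1.077076 = 729.8882
Value (long) = (F − K)·e^(−rT) = (729.8882 − 688.81) × 0.928440 = 38.1386
Value = ₹38.14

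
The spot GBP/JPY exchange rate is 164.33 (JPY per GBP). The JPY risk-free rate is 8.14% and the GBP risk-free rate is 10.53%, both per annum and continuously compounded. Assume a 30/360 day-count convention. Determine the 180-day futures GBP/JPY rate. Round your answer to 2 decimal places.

162.38

F = S·e^((r_JPY − r_GBP)T) = 164.33 · e^((0.0814 − 0.1053) × 180/360)
= 164.33 · e^-0.011950 = 164.33 × 0.988121
F = 162.38 JPY per GBP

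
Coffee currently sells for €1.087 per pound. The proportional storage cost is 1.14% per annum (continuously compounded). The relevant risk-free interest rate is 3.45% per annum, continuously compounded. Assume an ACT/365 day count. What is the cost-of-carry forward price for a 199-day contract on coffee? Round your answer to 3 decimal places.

Net carry = r + u − y = 0.0345 + 0.0114 − 0.0000 = 0.0459
F = S·e^((r+u−y)T) = 1.087 · e^(0.0459 × 199/365) = 1.087 · e^0.025025
= 1.087 × 1.025341 = €1.115 per pound

€1.115 per pound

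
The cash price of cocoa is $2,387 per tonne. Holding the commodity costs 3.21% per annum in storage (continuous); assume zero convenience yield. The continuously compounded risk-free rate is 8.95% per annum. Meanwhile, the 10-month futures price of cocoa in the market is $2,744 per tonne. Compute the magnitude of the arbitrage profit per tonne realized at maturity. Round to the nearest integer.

Fair futures: F* = S·e^(carry·T), with carry = (r + u) = 0.0895 + 0.0321 = 0.1216
F* = 2387 · e^(0.1216 × 10/12) = 2387 · e^0.101333 = 2387 × 1.106645 = $2641.5616
Market $2744 > fair $2641.5616: forward overpriced → cash-and-carry (buy spot, short the forward).
At maturity, profit = |F_mkt − F*| = |2744 − 2641.5616| = $102 per tonne

$102 per tonne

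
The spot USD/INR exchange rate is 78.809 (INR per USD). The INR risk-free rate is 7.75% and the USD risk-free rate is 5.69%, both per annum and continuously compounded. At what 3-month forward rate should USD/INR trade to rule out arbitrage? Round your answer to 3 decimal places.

F = S·e^((r_INR − r_USD)T) = 78.809 · e^((0.0775 − 0.0569) × 3/12)
= 78.809 · e^0.005150 = 78.809 × 1.005163
F = 79.216 INR per USD

79.216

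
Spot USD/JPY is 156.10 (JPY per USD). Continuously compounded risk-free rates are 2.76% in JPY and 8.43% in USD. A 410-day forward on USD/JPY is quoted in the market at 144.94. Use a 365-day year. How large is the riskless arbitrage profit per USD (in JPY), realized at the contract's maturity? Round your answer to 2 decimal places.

Fair forward: F* = S·e^(carry·T), with carry = (r_JPY − r_USD) = 0.0276 − 0.0843 = -0.0567
F* = 156.10 · e^(-0.0567 × 410/365) = 156.10 · e^-0.063690 = 156.10 × 0.938296 = 146.4680
Market 144.94 < fair 146.4680: forward underpriced → reverse cash-and-carry (short spot, go long the forward).
At maturity, profit = |F_mkt − F*| = |144.94 − 146.4680| = 1.53 per USD (in JPY)

1.53 per USD (in JPY)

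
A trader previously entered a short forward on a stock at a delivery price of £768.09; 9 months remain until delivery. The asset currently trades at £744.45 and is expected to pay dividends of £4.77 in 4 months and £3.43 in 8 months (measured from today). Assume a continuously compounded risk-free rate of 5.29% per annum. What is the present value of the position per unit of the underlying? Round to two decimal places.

PV(remaining dividends) I = 4.77·e^(−0.0529·4/12) + 3.43·e^(−0.0529·8/12) = 7.9978
Current forward F = (S − I)·e^(rT) = (744.45 − 7.9978)·e^(0.0529·9/12) = 736.4522 × 1.040473 = 766.2586
Value (long) = (F − K)·e^(−rT) = (766.2586 − 768.09) × 0.961102 = -1.7602
Short position value = −(long value) = £1.76

£1.76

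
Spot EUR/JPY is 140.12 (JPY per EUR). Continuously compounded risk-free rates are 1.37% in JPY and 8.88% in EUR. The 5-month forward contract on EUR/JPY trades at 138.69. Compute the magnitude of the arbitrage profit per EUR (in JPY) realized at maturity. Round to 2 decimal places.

2.89 per EUR (in JPY)

Fair forward: F* = S·e^(carry·T), with carry = (r_JPY − r_EUR) = 0.0137 − 0.0888 = -0.0751
F* = 140.12 · e^(-0.0751 × 5/12) = 140.12 · e^-0.031292 = 140.12 × 0.969193 = 135.8033
Market 138.69 > fair 135.8033: forward overpriced → cash-and-carry (buy spot, short the forward).
At maturity, profit = |F_mkt − F*| = |138.69 − 135.8033| = 2.89 per EUR (in JPY)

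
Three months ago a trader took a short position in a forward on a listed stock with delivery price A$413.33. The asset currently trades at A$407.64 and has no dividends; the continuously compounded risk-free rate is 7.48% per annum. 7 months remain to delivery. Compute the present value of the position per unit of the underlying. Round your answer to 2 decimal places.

Current fair forward for the remaining 7 months: F = S·e^(r·T), r = 0.0748
F = 407.64 · e^(0.0748 × 7/12) = 407.64 × 1.044599 = 425.8203
Value of long forward = (F − K)·e^(−rT) = (425.8203 − 413.33) · e^(−0.0748·7/12)
= 12.4903 × 0.957305 = 11.96
Short position value = −(long value) = -A$11.96

-A$11.96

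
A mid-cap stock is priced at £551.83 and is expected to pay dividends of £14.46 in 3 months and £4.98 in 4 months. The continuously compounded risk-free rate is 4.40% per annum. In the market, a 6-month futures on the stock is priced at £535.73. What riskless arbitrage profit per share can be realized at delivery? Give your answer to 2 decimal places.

£8.74 per share

PV(dividends) I = 14.46·e^(−0.0440·3/12) + 4.98·e^(−0.0440·4/12) = 19.2093
Fair futures F* = (S − I)·e^(rT) = (551.83 − 19.2093)·e^0.022000 = 532.6207 × 1.022244 = 544.4683
Market £535.73 < fair 544.4683: forward underpriced → reverse cash-and-carry (short the stock, invest proceeds at r, pay the dividends, go long the forward).
Profit at T = |F_mkt − F*| = |535.73 − 544.4683| = £8.74 per share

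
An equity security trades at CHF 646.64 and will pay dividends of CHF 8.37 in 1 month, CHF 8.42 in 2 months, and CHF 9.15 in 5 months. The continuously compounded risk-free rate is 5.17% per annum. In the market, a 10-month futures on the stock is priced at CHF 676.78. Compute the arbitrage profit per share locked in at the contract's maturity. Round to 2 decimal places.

CHF 28.44 per share

PV(dividends) I = 8.37·e^(−0.0517·1/12) + 8.42·e^(−0.0517·2/12) + 9.15·e^(−0.0517·5/12) = 25.6368
Fair futures F* = (S − I)·e^(rT) = (646.64 − 25.6368)·e^0.043083 = 621.0032 × 1.044025 = 648.3429
Market CHF 676.78 > fair 648.3429: forward overpriced → cash-and-carry (borrow at r, buy the stock and collect the dividends, short the forward).
Profit at T = |F_mkt − F*| = |676.78 − 648.3429| = CHF 28.44 per share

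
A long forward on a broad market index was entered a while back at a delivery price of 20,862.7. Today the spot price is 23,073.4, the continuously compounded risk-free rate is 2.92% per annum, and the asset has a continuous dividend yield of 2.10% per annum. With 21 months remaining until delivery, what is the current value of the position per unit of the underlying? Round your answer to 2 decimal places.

2417.45

Current fair forward for the remaining 21 months: F = S·e^((r − q)·T), (r − q) = 0.0292 − 0.0210 = 0.0082
F = 23073.4 · e^(0.0082 × 21/12) = 23073.4 × 1.01445346 = 23406.8905
Value of long forward = (F − K)·e^(−rT) = (23406.8905 − 20862.7) · e^(−0.0292·21/12)
= 2544.1905 × 0.95018365 = 2417.45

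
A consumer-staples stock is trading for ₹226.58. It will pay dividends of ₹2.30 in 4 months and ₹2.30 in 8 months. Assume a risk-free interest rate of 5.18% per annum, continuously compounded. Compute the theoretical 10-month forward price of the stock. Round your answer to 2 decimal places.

₹231.89

PV(dividends) I = 2.30·e^(−0.0518·4/12) + 2.30·e^(−0.0518·8/12)
I = 2.2606 + 2.2219 = 4.4825
F = (S − I)·e^(rT) = (226.58 − 4.4825) · e^(0.0518·10/12)
= 222.0975 · e^0.043167 = 222.0975 × 1.044112 = ₹231.89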